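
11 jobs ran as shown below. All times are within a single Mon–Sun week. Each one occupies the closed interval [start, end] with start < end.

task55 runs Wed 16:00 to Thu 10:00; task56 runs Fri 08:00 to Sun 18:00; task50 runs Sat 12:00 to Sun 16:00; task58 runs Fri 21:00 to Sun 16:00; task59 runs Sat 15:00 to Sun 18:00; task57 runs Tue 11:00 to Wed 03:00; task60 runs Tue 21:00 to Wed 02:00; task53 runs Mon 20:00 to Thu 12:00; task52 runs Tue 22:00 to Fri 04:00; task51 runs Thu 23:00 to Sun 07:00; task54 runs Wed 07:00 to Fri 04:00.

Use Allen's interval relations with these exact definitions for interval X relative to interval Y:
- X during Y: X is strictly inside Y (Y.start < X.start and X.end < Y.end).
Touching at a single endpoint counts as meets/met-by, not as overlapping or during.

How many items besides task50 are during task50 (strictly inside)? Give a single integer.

Target task50 = [Sat 12:00, Sun 16:00].
task51 [Thu 23:00, Sun 07:00] → overlaps → no.
task52 [Tue 22:00, Fri 04:00] → before → no.
task53 [Mon 20:00, Thu 12:00] → before → no.
task54 [Wed 07:00, Fri 04:00] → before → no.
task55 [Wed 16:00, Thu 10:00] → before → no.
task56 [Fri 08:00, Sun 18:00] → contains → no.
task57 [Tue 11:00, Wed 03:00] → before → no.
task58 [Fri 21:00, Sun 16:00] → finished-by → no.
task59 [Sat 15:00, Sun 18:00] → overlapped-by → no.
task60 [Tue 21:00, Wed 02:00] → before → no.
Total: 0.

0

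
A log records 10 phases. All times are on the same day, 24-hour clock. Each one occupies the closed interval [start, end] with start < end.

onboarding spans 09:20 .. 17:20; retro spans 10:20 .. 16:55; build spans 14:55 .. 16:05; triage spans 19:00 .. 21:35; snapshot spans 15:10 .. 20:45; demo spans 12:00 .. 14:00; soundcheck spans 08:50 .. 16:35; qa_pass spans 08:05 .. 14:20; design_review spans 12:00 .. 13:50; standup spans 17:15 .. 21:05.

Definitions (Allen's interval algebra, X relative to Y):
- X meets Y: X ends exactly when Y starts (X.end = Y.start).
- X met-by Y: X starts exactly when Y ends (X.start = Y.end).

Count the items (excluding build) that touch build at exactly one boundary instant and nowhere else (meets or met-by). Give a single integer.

0

Target build = [14:55, 16:05].
demo [12:00, 14:00] → before → no.
design_review [12:00, 13:50] → before → no.
onboarding [09:20, 17:20] → contains → no.
qa_pass [08:05, 14:20] → before → no.
retro [10:20, 16:55] → contains → no.
snapshot [15:10, 20:45] → overlapped-by → no.
soundcheck [08:50, 16:35] → contains → no.
standup [17:15, 21:05] → after → no.
triage [19:00, 21:35] → after → no.
Total: 0.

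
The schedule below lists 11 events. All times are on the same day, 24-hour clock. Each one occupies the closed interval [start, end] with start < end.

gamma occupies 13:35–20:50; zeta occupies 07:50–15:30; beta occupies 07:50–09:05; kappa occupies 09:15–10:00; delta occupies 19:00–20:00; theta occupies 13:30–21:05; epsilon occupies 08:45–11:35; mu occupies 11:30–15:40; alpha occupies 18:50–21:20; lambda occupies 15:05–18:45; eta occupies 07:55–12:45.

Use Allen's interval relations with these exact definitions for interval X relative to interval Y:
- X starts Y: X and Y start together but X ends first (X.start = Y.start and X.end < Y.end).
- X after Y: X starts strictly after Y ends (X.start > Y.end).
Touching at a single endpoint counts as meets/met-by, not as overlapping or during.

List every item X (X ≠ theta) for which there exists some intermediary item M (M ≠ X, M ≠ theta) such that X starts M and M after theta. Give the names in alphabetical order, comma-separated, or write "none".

none

Target theta = [13:30, 21:05].
Intermediaries M with M after theta: none.
Union: none.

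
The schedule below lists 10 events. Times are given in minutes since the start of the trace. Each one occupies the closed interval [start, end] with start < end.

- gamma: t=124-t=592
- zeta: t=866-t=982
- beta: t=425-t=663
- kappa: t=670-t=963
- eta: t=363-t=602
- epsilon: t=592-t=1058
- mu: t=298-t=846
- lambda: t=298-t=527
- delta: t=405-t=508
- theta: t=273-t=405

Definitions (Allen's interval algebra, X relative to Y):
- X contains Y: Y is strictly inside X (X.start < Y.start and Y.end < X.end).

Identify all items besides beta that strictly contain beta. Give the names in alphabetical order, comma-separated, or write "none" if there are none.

mu

Target beta = [t=425, t=663].
delta [t=405, t=508] → overlaps → no.
epsilon [t=592, t=1058] → overlapped-by → no.
eta [t=363, t=602] → overlaps → no.
gamma [t=124, t=592] → overlaps → no.
kappa [t=670, t=963] → after → no.
lambda [t=298, t=527] → overlaps → no.
mu [t=298, t=846] → contains → yes.
theta [t=273, t=405] → before → no.
zeta [t=866, t=982] → after → no.
Result: mu.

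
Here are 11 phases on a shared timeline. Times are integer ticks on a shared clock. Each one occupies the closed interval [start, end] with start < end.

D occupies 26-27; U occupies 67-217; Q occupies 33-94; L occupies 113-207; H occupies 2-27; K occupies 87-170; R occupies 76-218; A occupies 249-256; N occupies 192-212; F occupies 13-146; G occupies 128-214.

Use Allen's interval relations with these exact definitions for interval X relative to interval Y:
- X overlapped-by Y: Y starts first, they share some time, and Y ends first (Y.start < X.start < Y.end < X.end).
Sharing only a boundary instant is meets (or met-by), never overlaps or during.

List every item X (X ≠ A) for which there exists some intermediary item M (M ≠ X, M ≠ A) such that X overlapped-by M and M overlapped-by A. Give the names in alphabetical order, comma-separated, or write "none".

Target A = [249, 256].
Intermediaries M with M overlapped-by A: none.
Union: none.

none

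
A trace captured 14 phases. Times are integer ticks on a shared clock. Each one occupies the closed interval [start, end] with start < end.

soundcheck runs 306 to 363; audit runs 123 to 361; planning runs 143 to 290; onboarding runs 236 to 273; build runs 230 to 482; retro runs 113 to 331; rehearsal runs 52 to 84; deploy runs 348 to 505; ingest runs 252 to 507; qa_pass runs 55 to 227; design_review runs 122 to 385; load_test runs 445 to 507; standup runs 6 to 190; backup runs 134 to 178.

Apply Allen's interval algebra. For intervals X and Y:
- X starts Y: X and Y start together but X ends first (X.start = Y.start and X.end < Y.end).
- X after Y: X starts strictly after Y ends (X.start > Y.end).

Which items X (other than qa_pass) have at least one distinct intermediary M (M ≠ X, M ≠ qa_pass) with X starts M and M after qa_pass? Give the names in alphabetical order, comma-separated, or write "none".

Target qa_pass = [55, 227].
Intermediaries M with M after qa_pass: build, deploy, ingest, load_test, onboarding, soundcheck.
Via build — items with X starts build: none.
Via deploy — items with X starts deploy: none.
Via ingest — items with X starts ingest: none.
Via load_test — items with X starts load_test: none.
Via onboarding — items with X starts onboarding: none.
Via soundcheck — items with X starts soundcheck: none.
Union: none.

none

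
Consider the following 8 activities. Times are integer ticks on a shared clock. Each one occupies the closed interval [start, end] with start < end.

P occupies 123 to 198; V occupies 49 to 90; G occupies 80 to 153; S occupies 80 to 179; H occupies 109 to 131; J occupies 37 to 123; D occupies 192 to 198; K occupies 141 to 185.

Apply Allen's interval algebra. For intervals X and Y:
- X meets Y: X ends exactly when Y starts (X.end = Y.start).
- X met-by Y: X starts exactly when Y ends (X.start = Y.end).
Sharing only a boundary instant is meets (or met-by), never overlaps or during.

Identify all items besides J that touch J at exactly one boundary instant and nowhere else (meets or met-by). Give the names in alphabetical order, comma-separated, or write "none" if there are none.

P

Target J = [37, 123].
D [192, 198] → after → no.
G [80, 153] → overlapped-by → no.
H [109, 131] → overlapped-by → no.
K [141, 185] → after → no.
P [123, 198] → met-by → yes.
S [80, 179] → overlapped-by → no.
V [49, 90] → during → no.
Result: P.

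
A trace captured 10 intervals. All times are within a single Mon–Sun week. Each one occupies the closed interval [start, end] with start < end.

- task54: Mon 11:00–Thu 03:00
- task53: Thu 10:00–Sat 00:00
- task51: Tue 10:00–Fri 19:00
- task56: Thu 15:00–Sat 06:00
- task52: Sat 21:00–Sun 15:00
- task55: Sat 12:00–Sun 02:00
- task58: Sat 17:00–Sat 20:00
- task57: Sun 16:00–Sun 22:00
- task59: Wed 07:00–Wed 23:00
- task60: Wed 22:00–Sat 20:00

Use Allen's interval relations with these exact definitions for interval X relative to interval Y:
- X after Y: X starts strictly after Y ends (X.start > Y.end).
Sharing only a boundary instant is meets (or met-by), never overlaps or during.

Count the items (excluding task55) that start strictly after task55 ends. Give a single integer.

1

Target task55 = [Sat 12:00, Sun 02:00].
task51 [Tue 10:00, Fri 19:00] → before → no.
task52 [Sat 21:00, Sun 15:00] → overlapped-by → no.
task53 [Thu 10:00, Sat 00:00] → before → no.
task54 [Mon 11:00, Thu 03:00] → before → no.
task56 [Thu 15:00, Sat 06:00] → before → no.
task57 [Sun 16:00, Sun 22:00] → after → counts.
task58 [Sat 17:00, Sat 20:00] → during → no.
task59 [Wed 07:00, Wed 23:00] → before → no.
task60 [Wed 22:00, Sat 20:00] → overlaps → no.
Total: 1.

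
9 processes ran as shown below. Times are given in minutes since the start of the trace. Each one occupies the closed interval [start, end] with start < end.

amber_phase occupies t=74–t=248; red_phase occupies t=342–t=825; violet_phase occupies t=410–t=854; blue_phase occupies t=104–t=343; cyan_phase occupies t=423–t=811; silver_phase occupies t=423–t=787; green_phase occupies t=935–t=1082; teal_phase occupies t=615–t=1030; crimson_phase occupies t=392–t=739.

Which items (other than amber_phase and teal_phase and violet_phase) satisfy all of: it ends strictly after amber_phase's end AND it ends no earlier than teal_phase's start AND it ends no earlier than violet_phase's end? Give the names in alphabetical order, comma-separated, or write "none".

green_phase

Conditions: its end is strictly after amber_phase's end (X.end > t=248) AND its end is no earlier than teal_phase's start (X.end >= t=615) AND its end is no earlier than violet_phase's end (X.end >= t=854).
blue_phase: end t=343 > t=248? ✓; end t=343 >= t=615? ✗; end t=343 >= t=854? ✗ → no.
crimson_phase: end t=739 > t=248? ✓; end t=739 >= t=615? ✓; end t=739 >= t=854? ✗ → no.
cyan_phase: end t=811 > t=248? ✓; end t=811 >= t=615? ✓; end t=811 >= t=854? ✗ → no.
green_phase: end t=1082 > t=248? ✓; end t=1082 >= t=615? ✓; end t=1082 >= t=854? ✓ → yes.
red_phase: end t=825 > t=248? ✓; end t=825 >= t=615? ✓; end t=825 >= t=854? ✗ → no.
silver_phase: end t=787 > t=248? ✓; end t=787 >= t=615? ✓; end t=787 >= t=854? ✗ → no.
Result: green_phase.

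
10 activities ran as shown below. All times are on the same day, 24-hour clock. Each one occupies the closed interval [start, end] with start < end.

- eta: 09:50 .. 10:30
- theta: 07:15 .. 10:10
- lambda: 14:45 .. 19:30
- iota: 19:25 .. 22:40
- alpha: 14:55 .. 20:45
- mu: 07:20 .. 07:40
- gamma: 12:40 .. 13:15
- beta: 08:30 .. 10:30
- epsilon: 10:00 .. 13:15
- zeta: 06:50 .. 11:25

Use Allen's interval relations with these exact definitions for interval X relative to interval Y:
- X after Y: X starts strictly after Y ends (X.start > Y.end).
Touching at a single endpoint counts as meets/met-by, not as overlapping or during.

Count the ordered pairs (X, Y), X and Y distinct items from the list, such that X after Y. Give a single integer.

29

Checking all 90 ordered pairs for relation 'after'; matching pairs in alphabetical order:
(alpha, beta): alpha after beta ✓
(alpha, epsilon): alpha after epsilon ✓
(alpha, eta): alpha after eta ✓
(alpha, gamma): alpha after gamma ✓
(alpha, mu): alpha after mu ✓
(alpha, theta): alpha after theta ✓
(alpha, zeta): alpha after zeta ✓
(beta, mu): beta after mu ✓
(epsilon, mu): epsilon after mu ✓
(eta, mu): eta after mu ✓
(gamma, beta): gamma after beta ✓
(gamma, eta): gamma after eta ✓
(gamma, mu): gamma after mu ✓
(gamma, theta): gamma after theta ✓
(gamma, zeta): gamma after zeta ✓
(iota, beta): iota after beta ✓
(iota, epsilon): iota after epsilon ✓
(iota, eta): iota after eta ✓
(iota, gamma): iota after gamma ✓
(iota, mu): iota after mu ✓
(iota, theta): iota after theta ✓
(iota, zeta): iota after zeta ✓
(lambda, beta): lambda after beta ✓
(lambda, epsilon): lambda after epsilon ✓
... plus 5 further pairs not listed.
Count: 29.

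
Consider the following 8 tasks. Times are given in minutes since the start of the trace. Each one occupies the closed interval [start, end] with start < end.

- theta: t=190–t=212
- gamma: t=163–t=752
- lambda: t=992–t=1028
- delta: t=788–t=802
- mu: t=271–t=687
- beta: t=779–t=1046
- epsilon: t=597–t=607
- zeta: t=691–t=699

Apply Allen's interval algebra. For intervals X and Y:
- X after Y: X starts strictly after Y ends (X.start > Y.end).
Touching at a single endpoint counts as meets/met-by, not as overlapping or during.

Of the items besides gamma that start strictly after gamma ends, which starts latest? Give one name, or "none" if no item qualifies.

Target gamma = [t=163, t=752].
beta [t=779, t=1046] → after → candidate.
delta [t=788, t=802] → after → candidate.
epsilon [t=597, t=607] → during → excluded.
lambda [t=992, t=1028] → after → candidate.
mu [t=271, t=687] → during → excluded.
theta [t=190, t=212] → during → excluded.
zeta [t=691, t=699] → during → excluded.
Among candidates, latest start is t=992 → lambda.

lambda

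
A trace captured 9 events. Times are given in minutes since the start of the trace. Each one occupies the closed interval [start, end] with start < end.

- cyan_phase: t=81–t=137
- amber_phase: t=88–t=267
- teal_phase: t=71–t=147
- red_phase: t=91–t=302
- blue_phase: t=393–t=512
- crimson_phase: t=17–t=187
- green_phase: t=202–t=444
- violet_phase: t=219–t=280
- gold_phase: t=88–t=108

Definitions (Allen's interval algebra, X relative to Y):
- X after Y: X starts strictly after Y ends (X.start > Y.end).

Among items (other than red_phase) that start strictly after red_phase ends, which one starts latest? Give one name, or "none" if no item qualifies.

Target red_phase = [t=91, t=302].
amber_phase [t=88, t=267] → overlaps → excluded.
blue_phase [t=393, t=512] → after → candidate.
crimson_phase [t=17, t=187] → overlaps → excluded.
cyan_phase [t=81, t=137] → overlaps → excluded.
gold_phase [t=88, t=108] → overlaps → excluded.
green_phase [t=202, t=444] → overlapped-by → excluded.
teal_phase [t=71, t=147] → overlaps → excluded.
violet_phase [t=219, t=280] → during → excluded.
Among candidates, latest start is t=393 → blue_phase.

blue_phase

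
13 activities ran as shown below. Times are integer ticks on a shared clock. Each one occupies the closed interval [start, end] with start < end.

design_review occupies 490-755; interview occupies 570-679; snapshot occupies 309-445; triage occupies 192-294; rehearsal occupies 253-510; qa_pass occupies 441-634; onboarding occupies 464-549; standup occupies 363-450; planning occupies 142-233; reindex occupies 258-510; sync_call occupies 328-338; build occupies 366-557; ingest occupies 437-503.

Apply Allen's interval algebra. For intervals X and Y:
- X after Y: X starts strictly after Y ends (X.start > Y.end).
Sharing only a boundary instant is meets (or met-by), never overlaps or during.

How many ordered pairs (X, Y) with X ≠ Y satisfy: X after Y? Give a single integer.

38

Checking all 156 ordered pairs for relation 'after'; matching pairs in alphabetical order:
(build, planning): build after planning ✓
(build, sync_call): build after sync_call ✓
(build, triage): build after triage ✓
(design_review, planning): design_review after planning ✓
(design_review, snapshot): design_review after snapshot ✓
(design_review, standup): design_review after standup ✓
(design_review, sync_call): design_review after sync_call ✓
(design_review, triage): design_review after triage ✓
(ingest, planning): ingest after planning ✓
(ingest, sync_call): ingest after sync_call ✓
(ingest, triage): ingest after triage ✓
(interview, build): interview after build ✓
(interview, ingest): interview after ingest ✓
(interview, onboarding): interview after onboarding ✓
(interview, planning): interview after planning ✓
(interview, rehearsal): interview after rehearsal ✓
(interview, reindex): interview after reindex ✓
(interview, snapshot): interview after snapshot ✓
(interview, standup): interview after standup ✓
(interview, sync_call): interview after sync_call ✓
(interview, triage): interview after triage ✓
(onboarding, planning): onboarding after planning ✓
(onboarding, snapshot): onboarding after snapshot ✓
(onboarding, standup): onboarding after standup ✓
... plus 14 further pairs not listed.
Count: 38.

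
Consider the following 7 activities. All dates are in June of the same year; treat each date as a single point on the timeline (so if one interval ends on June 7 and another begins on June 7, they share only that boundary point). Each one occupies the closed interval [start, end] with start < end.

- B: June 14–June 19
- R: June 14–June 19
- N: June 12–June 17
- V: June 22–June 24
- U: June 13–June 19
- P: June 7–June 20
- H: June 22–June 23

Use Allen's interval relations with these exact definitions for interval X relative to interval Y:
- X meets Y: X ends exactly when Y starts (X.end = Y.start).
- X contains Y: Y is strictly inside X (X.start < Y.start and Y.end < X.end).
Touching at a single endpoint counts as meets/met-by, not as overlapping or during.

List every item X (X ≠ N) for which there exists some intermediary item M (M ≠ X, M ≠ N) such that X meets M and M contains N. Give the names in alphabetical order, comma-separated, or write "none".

Target N = [June 12, June 17].
Intermediaries M with M contains N: P.
Via P — items with X meets P: none.
Union: none.

none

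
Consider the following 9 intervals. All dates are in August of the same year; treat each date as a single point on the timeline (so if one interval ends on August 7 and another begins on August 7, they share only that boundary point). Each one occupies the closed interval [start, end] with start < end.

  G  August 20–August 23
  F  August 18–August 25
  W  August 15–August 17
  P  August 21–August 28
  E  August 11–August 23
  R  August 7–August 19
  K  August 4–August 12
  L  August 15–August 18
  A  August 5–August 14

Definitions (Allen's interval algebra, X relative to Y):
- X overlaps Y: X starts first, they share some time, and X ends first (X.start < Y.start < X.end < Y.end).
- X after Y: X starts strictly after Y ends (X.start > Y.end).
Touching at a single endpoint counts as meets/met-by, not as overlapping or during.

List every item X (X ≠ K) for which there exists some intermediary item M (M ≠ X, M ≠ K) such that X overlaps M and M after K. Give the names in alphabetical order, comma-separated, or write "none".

E, F, G, R

Target K = [August 4, August 12].
Intermediaries M with M after K: F, G, L, P, W.
Via F — items with X overlaps F: E, R.
Via G — items with X overlaps G: none.
Via L — items with X overlaps L: none.
Via P — items with X overlaps P: E, F, G.
Via W — items with X overlaps W: none.
Union: E, F, G, R.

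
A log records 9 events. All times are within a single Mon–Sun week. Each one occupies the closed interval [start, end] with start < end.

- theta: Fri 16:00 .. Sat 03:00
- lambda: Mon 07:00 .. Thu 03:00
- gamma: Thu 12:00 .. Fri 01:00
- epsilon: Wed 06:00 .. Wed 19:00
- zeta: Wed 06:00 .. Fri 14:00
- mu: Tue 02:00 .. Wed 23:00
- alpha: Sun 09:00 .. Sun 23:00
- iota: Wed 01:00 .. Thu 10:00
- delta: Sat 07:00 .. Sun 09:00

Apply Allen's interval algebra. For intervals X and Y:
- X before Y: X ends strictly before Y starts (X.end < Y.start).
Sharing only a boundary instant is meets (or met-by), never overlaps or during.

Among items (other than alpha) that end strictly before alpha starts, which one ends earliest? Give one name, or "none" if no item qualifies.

epsilon

Target alpha = [Sun 09:00, Sun 23:00].
delta [Sat 07:00, Sun 09:00] → meets → excluded.
epsilon [Wed 06:00, Wed 19:00] → before → candidate.
gamma [Thu 12:00, Fri 01:00] → before → candidate.
iota [Wed 01:00, Thu 10:00] → before → candidate.
lambda [Mon 07:00, Thu 03:00] → before → candidate.
mu [Tue 02:00, Wed 23:00] → before → candidate.
theta [Fri 16:00, Sat 03:00] → before → candidate.
zeta [Wed 06:00, Fri 14:00] → before → candidate.
Among candidates, earliest end is Wed 19:00 → epsilon.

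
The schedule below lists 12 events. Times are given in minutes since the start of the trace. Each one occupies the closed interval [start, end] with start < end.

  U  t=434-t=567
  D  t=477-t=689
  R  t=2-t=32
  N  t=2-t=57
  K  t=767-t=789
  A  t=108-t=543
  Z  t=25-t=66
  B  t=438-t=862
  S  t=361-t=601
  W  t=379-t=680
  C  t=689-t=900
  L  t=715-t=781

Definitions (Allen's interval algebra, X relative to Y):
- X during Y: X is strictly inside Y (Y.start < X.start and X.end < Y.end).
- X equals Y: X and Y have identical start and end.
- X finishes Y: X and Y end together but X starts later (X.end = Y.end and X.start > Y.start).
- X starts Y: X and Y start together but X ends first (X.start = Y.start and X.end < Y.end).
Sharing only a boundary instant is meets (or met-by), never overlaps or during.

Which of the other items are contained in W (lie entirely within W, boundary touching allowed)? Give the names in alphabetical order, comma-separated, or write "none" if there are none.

U

Target W = [t=379, t=680].
A [t=108, t=543] → overlaps → no.
B [t=438, t=862] → overlapped-by → no.
C [t=689, t=900] → after → no.
D [t=477, t=689] → overlapped-by → no.
K [t=767, t=789] → after → no.
L [t=715, t=781] → after → no.
N [t=2, t=57] → before → no.
R [t=2, t=32] → before → no.
S [t=361, t=601] → overlaps → no.
U [t=434, t=567] → during → yes.
Z [t=25, t=66] → before → no.
Result: U.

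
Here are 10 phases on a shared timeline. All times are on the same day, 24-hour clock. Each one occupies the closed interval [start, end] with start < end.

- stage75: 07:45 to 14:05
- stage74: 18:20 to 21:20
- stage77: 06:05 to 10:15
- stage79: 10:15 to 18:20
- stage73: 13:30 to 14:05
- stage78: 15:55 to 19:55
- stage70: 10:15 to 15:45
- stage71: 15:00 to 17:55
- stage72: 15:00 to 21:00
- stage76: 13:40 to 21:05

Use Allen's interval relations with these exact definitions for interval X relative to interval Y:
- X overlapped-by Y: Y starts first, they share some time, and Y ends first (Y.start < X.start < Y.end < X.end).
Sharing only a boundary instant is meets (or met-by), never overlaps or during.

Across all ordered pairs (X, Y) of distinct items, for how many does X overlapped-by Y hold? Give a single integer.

15

Checking all 90 ordered pairs for relation 'overlapped-by'; matching pairs in alphabetical order:
(stage70, stage75): stage70 overlapped-by stage75 ✓
(stage71, stage70): stage71 overlapped-by stage70 ✓
(stage72, stage70): stage72 overlapped-by stage70 ✓
(stage72, stage79): stage72 overlapped-by stage79 ✓
(stage74, stage72): stage74 overlapped-by stage72 ✓
(stage74, stage76): stage74 overlapped-by stage76 ✓
(stage74, stage78): stage74 overlapped-by stage78 ✓
(stage75, stage77): stage75 overlapped-by stage77 ✓
(stage76, stage70): stage76 overlapped-by stage70 ✓
(stage76, stage73): stage76 overlapped-by stage73 ✓
(stage76, stage75): stage76 overlapped-by stage75 ✓
(stage76, stage79): stage76 overlapped-by stage79 ✓
(stage78, stage71): stage78 overlapped-by stage71 ✓
(stage78, stage79): stage78 overlapped-by stage79 ✓
(stage79, stage75): stage79 overlapped-by stage75 ✓
Count: 15.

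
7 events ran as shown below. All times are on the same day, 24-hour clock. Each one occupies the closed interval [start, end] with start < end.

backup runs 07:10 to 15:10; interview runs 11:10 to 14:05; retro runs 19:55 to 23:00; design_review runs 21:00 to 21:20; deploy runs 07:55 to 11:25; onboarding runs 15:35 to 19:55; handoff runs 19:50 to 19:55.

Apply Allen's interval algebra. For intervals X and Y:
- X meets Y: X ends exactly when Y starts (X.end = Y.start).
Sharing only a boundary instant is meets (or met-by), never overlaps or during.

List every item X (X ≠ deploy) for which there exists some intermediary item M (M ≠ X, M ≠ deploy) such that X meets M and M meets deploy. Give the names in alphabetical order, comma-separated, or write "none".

none

Target deploy = [07:55, 11:25].
Intermediaries M with M meets deploy: none.
Union: none.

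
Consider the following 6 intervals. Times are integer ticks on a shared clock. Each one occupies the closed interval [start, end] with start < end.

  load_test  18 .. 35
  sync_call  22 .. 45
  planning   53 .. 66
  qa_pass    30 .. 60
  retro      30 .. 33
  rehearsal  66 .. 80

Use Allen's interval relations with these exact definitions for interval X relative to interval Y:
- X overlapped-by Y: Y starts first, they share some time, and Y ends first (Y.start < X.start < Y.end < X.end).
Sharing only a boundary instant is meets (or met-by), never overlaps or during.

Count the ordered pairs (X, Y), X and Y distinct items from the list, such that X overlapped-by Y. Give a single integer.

4

Checking all 30 ordered pairs for relation 'overlapped-by'; matching pairs in alphabetical order:
(planning, qa_pass): planning overlapped-by qa_pass ✓
(qa_pass, load_test): qa_pass overlapped-by load_test ✓
(qa_pass, sync_call): qa_pass overlapped-by sync_call ✓
(sync_call, load_test): sync_call overlapped-by load_test ✓
Count: 4.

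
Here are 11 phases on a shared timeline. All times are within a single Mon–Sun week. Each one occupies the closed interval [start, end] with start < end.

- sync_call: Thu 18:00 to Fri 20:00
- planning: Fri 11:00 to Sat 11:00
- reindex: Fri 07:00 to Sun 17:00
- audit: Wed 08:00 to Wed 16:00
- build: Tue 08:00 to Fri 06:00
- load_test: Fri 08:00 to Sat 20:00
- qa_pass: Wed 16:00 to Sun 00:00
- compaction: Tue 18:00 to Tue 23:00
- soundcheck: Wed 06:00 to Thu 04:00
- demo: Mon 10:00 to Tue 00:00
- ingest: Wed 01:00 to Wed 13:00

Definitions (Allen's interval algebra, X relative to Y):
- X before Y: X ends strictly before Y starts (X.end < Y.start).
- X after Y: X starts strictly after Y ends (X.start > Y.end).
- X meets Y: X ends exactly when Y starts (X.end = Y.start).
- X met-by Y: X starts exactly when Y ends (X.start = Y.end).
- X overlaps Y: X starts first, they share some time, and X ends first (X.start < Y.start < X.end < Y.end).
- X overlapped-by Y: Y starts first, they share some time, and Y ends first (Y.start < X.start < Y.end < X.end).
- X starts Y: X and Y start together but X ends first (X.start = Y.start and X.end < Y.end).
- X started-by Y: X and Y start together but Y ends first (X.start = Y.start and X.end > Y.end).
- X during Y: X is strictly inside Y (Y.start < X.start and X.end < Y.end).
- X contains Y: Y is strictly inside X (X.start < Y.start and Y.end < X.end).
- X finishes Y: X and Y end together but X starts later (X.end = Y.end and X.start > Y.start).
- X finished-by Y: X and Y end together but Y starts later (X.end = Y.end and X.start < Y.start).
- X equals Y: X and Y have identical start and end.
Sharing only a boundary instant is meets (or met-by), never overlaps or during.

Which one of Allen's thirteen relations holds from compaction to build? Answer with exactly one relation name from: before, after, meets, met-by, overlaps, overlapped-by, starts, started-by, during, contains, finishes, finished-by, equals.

compaction = [Tue 18:00, Tue 23:00]; build = [Tue 08:00, Fri 06:00].
Compare endpoints: compaction.start > build.start, compaction.start < build.end, compaction.end > build.start, compaction.end < build.end.
That pattern is 'during'.

during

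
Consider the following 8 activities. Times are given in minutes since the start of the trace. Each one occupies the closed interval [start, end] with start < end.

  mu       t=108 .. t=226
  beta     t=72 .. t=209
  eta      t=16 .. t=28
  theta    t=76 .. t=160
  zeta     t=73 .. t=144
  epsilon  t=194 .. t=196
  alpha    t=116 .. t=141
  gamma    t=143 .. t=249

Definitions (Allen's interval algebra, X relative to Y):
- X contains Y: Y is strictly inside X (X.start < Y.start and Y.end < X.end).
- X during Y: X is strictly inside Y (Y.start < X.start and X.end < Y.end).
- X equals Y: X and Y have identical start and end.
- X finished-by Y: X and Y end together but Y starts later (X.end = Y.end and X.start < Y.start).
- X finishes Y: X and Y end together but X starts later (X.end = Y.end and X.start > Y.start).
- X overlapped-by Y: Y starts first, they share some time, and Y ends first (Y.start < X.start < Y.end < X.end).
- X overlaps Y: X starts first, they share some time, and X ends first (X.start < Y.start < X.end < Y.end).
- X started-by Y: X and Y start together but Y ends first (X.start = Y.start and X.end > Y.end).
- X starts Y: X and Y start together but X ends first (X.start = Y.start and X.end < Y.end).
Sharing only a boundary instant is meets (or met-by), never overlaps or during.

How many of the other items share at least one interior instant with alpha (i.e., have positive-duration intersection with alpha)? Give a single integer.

Target alpha = [t=116, t=141].
beta [t=72, t=209] → contains → counts.
epsilon [t=194, t=196] → after → no.
eta [t=16, t=28] → before → no.
gamma [t=143, t=249] → after → no.
mu [t=108, t=226] → contains → counts.
theta [t=76, t=160] → contains → counts.
zeta [t=73, t=144] → contains → counts.
Total: 4.

4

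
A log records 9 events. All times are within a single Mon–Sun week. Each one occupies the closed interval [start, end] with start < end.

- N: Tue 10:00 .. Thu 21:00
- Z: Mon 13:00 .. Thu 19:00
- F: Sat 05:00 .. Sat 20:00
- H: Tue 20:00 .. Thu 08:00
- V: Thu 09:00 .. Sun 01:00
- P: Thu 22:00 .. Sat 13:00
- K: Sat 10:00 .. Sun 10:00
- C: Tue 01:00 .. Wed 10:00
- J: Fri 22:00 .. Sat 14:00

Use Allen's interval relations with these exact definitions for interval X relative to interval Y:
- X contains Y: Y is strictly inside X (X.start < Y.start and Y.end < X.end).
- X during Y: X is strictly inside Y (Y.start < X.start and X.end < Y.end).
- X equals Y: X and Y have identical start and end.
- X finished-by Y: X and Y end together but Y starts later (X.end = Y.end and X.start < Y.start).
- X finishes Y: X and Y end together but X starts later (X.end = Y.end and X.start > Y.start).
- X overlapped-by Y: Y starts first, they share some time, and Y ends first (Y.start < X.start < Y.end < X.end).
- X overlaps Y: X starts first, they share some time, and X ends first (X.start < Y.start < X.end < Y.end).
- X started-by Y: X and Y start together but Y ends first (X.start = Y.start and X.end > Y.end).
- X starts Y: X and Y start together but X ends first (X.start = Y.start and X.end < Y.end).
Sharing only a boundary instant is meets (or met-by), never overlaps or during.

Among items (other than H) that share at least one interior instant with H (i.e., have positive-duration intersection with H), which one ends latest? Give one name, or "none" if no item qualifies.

Target H = [Tue 20:00, Thu 08:00].
C [Tue 01:00, Wed 10:00] → overlaps → candidate.
F [Sat 05:00, Sat 20:00] → after → excluded.
J [Fri 22:00, Sat 14:00] → after → excluded.
K [Sat 10:00, Sun 10:00] → after → excluded.
N [Tue 10:00, Thu 21:00] → contains → candidate.
P [Thu 22:00, Sat 13:00] → after → excluded.
V [Thu 09:00, Sun 01:00] → after → excluded.
Z [Mon 13:00, Thu 19:00] → contains → candidate.
Among candidates, latest end is Thu 21:00 → N.

N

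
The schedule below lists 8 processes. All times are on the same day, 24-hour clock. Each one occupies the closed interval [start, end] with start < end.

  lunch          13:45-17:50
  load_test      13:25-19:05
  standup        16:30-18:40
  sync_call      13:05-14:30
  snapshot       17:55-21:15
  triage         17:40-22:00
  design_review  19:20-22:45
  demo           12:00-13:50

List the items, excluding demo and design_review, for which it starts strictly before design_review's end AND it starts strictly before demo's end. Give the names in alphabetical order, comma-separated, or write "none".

Conditions: its start is strictly before design_review's end (X.start < 22:45) AND its start is strictly before demo's end (X.start < 13:50).
load_test: start 13:25 < 22:45? ✓; start 13:25 < 13:50? ✓ → yes.
lunch: start 13:45 < 22:45? ✓; start 13:45 < 13:50? ✓ → yes.
snapshot: start 17:55 < 22:45? ✓; start 17:55 < 13:50? ✗ → no.
standup: start 16:30 < 22:45? ✓; start 16:30 < 13:50? ✗ → no.
sync_call: start 13:05 < 22:45? ✓; start 13:05 < 13:50? ✓ → yes.
triage: start 17:40 < 22:45? ✓; start 17:40 < 13:50? ✗ → no.
Result: load_test, lunch, sync_call.

load_test, lunch, sync_call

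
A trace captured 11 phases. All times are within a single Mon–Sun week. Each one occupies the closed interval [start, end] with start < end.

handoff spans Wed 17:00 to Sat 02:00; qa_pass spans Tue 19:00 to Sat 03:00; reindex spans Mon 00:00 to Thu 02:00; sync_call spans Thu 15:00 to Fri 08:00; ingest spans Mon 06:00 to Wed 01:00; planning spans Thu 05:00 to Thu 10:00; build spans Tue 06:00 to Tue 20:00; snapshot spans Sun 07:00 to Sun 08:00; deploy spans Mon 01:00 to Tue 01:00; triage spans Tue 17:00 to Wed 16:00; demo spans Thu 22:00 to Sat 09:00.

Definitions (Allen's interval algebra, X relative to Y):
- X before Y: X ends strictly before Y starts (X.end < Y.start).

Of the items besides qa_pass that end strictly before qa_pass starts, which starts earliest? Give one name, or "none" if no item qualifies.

deploy

Target qa_pass = [Tue 19:00, Sat 03:00].
build [Tue 06:00, Tue 20:00] → overlaps → excluded.
demo [Thu 22:00, Sat 09:00] → overlapped-by → excluded.
deploy [Mon 01:00, Tue 01:00] → before → candidate.
handoff [Wed 17:00, Sat 02:00] → during → excluded.
ingest [Mon 06:00, Wed 01:00] → overlaps → excluded.
planning [Thu 05:00, Thu 10:00] → during → excluded.
reindex [Mon 00:00, Thu 02:00] → overlaps → excluded.
snapshot [Sun 07:00, Sun 08:00] → after → excluded.
sync_call [Thu 15:00, Fri 08:00] → during → excluded.
triage [Tue 17:00, Wed 16:00] → overlaps → excluded.
Among candidates, earliest start is Mon 01:00 → deploy.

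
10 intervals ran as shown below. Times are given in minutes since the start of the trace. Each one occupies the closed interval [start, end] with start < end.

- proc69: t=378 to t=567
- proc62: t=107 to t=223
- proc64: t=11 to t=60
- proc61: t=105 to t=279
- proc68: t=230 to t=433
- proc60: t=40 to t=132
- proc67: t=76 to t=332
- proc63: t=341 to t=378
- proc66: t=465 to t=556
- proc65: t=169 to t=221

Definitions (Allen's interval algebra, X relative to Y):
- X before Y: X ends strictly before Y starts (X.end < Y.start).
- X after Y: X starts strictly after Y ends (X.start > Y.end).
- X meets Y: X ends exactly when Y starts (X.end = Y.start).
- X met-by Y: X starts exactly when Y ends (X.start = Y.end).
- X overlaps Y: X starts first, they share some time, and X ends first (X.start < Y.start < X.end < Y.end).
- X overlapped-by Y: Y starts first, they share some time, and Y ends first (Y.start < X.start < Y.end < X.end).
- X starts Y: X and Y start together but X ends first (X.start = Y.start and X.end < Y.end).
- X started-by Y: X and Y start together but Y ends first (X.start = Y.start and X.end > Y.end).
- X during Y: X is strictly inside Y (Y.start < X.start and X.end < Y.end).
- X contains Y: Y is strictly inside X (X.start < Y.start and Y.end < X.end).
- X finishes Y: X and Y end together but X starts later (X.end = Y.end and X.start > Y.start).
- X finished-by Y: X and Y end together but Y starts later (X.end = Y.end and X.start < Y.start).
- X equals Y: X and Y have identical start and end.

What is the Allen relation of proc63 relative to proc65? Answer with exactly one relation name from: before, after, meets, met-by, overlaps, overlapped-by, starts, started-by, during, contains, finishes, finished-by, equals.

proc63 = [t=341, t=378]; proc65 = [t=169, t=221].
Compare endpoints: proc63.start > proc65.start, proc63.start > proc65.end, proc63.end > proc65.start, proc63.end > proc65.end.
That pattern is 'after'.

after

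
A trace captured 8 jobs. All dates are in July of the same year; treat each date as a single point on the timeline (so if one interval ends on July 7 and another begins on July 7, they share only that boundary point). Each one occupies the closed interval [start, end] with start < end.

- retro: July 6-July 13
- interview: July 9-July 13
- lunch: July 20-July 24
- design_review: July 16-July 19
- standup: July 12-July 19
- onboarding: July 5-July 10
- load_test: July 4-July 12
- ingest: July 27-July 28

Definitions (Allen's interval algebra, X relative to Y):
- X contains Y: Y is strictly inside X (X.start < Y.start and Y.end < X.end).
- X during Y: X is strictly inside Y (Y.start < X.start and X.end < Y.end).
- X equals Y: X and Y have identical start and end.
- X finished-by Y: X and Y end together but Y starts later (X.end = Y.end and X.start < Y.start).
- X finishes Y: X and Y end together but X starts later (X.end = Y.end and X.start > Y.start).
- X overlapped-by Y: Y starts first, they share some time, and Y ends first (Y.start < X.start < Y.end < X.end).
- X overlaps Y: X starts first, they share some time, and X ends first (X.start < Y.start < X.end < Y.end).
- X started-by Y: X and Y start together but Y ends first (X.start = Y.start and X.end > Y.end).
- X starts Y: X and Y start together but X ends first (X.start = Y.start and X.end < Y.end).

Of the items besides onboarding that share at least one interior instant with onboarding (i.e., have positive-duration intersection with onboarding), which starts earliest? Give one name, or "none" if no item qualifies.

Target onboarding = [July 5, July 10].
design_review [July 16, July 19] → after → excluded.
ingest [July 27, July 28] → after → excluded.
interview [July 9, July 13] → overlapped-by → candidate.
load_test [July 4, July 12] → contains → candidate.
lunch [July 20, July 24] → after → excluded.
retro [July 6, July 13] → overlapped-by → candidate.
standup [July 12, July 19] → after → excluded.
Among candidates, earliest start is July 4 → load_test.

load_test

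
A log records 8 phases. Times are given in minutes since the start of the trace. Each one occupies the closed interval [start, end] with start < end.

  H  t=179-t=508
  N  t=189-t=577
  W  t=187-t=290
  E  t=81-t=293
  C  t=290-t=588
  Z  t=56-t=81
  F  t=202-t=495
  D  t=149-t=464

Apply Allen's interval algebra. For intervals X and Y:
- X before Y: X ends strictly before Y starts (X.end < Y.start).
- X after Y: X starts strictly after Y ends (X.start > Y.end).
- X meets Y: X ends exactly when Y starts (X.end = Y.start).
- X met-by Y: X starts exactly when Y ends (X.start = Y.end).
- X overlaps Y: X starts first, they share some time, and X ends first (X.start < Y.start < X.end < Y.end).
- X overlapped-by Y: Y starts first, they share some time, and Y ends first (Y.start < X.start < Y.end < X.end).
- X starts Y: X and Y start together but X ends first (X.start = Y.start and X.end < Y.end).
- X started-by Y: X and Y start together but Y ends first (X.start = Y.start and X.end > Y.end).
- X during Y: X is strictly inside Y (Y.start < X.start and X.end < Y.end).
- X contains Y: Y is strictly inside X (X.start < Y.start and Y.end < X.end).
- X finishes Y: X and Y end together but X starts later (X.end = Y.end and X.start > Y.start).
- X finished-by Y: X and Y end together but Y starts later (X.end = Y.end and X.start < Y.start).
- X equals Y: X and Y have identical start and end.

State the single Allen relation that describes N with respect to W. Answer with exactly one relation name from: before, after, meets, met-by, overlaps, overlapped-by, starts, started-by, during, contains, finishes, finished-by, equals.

overlapped-by

N = [t=189, t=577]; W = [t=187, t=290].
Compare endpoints: N.start > W.start, N.start < W.end, N.end > W.start, N.end > W.end.
That pattern is 'overlapped-by'.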